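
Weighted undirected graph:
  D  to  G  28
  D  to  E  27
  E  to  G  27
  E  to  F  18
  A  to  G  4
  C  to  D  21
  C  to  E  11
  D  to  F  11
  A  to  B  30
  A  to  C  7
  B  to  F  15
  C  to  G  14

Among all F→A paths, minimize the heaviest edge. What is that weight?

Some routes from F to A:
F-D-C-E-G-A: max(11, 21, 11, 27, 4) = 27
F-E-C-A: max(18, 11, 7) = 18
F-D-C-G-A: max(11, 21, 14, 4) = 21
F-E-C-G-A: max(18, 11, 14, 4) = 18
F-D-C-A: max(11, 21, 7) = 21
The minimum achievable maximum is 18.

18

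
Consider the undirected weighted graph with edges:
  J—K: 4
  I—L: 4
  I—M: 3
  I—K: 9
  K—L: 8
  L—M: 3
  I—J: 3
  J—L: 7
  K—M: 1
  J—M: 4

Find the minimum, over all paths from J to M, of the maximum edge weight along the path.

3

Checking several routes:
J → M: max(4) = 4
J → I → L → M: max(3, 4, 3) = 4
J → L → I → M: max(7, 4, 3) = 7
J → I → M: max(3, 3) = 3
J → K → M: max(4, 1) = 4
The minimum achievable maximum is 3.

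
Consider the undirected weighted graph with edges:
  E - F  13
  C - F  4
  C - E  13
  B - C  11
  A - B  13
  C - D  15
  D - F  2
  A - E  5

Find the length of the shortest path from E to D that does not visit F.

28

Routes from E to D avoiding F:
E → C → D: 13 + 15 = 28
E → A → B → C → D: 5 + 13 + 11 + 15 = 44
Best route has total 28.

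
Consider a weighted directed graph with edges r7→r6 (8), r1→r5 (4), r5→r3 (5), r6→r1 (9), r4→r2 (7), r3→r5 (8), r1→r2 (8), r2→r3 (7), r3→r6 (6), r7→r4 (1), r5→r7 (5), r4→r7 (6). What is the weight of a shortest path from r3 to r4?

14

Candidate routes:
r3-r5-r7-r4: 8 + 5 + 1 = 14
r3-r6-r1-r5-r7-r4: 6 + 9 + 4 + 5 + 1 = 25
Shortest: 14.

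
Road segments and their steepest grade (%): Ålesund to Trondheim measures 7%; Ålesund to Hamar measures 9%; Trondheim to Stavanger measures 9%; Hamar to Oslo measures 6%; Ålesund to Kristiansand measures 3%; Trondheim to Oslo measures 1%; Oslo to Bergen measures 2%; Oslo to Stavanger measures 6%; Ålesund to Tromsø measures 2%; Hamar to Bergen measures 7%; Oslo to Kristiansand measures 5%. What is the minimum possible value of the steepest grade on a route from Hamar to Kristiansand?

6

Comparing a few candidate routes:
Hamar - Bergen - Oslo - Trondheim - Ålesund - Kristiansand: max(7, 2, 1, 7, 3) = 7
Hamar - Bergen - Oslo - Kristiansand: max(7, 2, 5) = 7
Hamar - Oslo - Stavanger - Trondheim - Ålesund - Kristiansand: max(6, 6, 9, 7, 3) = 9
Hamar - Oslo - Kristiansand: max(6, 5) = 6
Hamar - Oslo - Trondheim - Ålesund - Kristiansand: max(6, 1, 7, 3) = 7
Smallest bottleneck: 6%.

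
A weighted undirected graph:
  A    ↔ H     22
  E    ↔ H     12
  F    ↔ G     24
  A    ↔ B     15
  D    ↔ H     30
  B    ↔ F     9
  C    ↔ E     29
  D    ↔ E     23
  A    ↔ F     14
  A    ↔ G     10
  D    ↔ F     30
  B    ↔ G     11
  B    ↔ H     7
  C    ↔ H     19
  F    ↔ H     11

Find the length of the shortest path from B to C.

26

Comparing a few candidate routes:
B -> A -> H -> C: 15 + 22 + 19 = 56
B -> H -> E -> C: 7 + 12 + 29 = 48
B -> H -> C: 7 + 19 = 26
B -> A -> F -> H -> C: 15 + 14 + 11 + 19 = 59
B -> F -> H -> C: 9 + 11 + 19 = 39
The minimum is 26.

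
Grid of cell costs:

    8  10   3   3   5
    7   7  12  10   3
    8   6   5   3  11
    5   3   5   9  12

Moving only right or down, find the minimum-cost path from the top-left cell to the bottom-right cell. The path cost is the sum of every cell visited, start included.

55

Cheapest: (0,0) (0,1) (0,2) (0,3) (0,4) (1,4) (2,4) (3,4)
  8 + 10 + 3 + 3 + 5 + 3 + 11 + 12 = 55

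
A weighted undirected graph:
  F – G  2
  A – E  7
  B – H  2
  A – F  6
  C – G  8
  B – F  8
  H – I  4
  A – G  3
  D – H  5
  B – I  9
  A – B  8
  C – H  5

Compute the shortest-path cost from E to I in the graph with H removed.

24

Paths from E to I avoiding H:
E-A-B-I: 7 + 8 + 9 = 24
E-A-G-F-B-I: 7 + 3 + 2 + 8 + 9 = 29
E-A-F-B-I: 7 + 6 + 8 + 9 = 30
The minimum is 24.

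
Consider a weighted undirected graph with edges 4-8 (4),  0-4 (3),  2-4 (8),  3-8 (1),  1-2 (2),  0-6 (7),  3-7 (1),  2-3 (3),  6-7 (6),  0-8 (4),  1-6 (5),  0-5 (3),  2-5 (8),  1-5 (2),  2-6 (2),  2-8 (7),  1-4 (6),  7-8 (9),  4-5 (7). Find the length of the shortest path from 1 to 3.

5

Comparing a few candidate routes:
1 → 5 → 0 → 8 → 3: 2 + 3 + 4 + 1 = 10
1 → 4 → 8 → 3: 6 + 4 + 1 = 11
1 → 6 → 2 → 3: 5 + 2 + 3 = 10
1 → 2 → 8 → 3: 2 + 7 + 1 = 10
1 → 2 → 6 → 7 → 3: 2 + 2 + 6 + 1 = 11
1 → 2 → 3: 2 + 3 = 5
Shortest: 5.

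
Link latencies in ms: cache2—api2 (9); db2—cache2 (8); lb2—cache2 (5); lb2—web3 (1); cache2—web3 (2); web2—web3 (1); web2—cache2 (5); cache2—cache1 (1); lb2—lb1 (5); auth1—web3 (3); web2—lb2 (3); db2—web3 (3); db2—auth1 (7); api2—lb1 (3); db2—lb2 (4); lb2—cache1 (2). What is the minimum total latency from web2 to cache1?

4

Checking several routes:
web2 - web3 - cache2 - cache1: 1 + 2 + 1 = 4
web2 - lb2 - cache1: 3 + 2 = 5
web2 - web3 - lb2 - cache1: 1 + 1 + 2 = 4
Shortest: 4 ms.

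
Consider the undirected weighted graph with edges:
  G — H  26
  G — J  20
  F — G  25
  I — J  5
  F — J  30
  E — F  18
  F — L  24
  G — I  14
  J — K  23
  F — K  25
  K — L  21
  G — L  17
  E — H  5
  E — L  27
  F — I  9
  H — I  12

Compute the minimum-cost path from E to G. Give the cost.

31

Checking several routes:
E - H - I - G: 5 + 12 + 14 = 31
E - H - G: 5 + 26 = 31
E - F - I - G: 18 + 9 + 14 = 41
Best route has total 31.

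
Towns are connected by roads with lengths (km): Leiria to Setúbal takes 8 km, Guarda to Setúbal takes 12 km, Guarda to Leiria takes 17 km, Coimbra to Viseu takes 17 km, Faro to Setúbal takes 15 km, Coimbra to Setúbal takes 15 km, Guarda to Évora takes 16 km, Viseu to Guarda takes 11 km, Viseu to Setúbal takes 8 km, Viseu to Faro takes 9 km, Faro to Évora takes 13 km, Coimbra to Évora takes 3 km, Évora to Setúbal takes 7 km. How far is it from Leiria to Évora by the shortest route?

15

Checking several routes:
Leiria -> Guarda -> Setúbal -> Évora: 17 + 12 + 7 = 36
Leiria -> Setúbal -> Faro -> Évora: 8 + 15 + 13 = 36
Leiria -> Setúbal -> Coimbra -> Évora: 8 + 15 + 3 = 26
Leiria -> Setúbal -> Viseu -> Coimbra -> Évora: 8 + 8 + 17 + 3 = 36
Leiria -> Guarda -> Évora: 17 + 16 = 33
Leiria -> Setúbal -> Évora: 8 + 7 = 15
Shortest: 15 km.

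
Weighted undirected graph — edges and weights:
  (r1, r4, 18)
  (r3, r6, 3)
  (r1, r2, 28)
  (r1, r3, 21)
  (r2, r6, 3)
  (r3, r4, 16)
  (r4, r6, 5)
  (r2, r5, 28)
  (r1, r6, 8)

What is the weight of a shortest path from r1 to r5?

39

Checking several routes:
r1-r4-r6-r2-r5: 18 + 5 + 3 + 28 = 54
r1-r3-r6-r2-r5: 21 + 3 + 3 + 28 = 55
r1-r2-r5: 28 + 28 = 56
r1-r6-r2-r5: 8 + 3 + 28 = 39
The minimum is 39.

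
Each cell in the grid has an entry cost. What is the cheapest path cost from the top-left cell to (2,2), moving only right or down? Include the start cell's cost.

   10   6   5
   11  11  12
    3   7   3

One optimal route is r0c0 → r1c0 → r2c0 → r2c1 → r2c2.
Its cost is 10 + 11 + 3 + 7 + 3 = 34.
(Top row then right column would cost 36.)

34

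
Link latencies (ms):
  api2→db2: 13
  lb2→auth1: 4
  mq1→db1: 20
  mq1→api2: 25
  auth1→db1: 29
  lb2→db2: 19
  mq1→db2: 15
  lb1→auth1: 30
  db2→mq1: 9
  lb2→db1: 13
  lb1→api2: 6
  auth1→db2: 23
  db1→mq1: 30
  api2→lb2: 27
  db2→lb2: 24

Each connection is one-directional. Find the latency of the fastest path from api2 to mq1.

Comparing a few candidate routes:
api2 - lb2 - auth1 - db2 - mq1: 27 + 4 + 23 + 9 = 63
api2 - lb2 - db2 - mq1: 27 + 19 + 9 = 55
api2 - db2 - mq1: 13 + 9 = 22
Best route has total 22 ms.

22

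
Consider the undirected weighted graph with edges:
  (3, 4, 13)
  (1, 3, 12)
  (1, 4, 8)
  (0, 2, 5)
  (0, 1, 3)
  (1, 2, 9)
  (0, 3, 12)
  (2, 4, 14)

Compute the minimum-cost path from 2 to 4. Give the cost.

Checking several routes:
2-1-4: 9 + 8 = 17
2-1-3-4: 9 + 12 + 13 = 34
2-0-1-4: 5 + 3 + 8 = 16
2-4: 14
2-0-3-4: 5 + 12 + 13 = 30
2-0-1-3-4: 5 + 3 + 12 + 13 = 33
Best route has total 14.

14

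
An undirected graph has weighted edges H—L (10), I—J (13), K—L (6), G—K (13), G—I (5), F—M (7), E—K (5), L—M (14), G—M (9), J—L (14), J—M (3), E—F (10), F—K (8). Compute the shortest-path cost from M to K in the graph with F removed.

20

Comparing a few candidate routes:
M - L - K: 14 + 6 = 20
M - G - K: 9 + 13 = 22
M - J - L - K: 3 + 14 + 6 = 23
M - J - I - G - K: 3 + 13 + 5 + 13 = 34
Shortest: 20.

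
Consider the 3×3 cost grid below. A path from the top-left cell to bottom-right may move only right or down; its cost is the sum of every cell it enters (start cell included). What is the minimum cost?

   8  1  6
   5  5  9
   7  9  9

32

Take (0,0)→(0,1)→(1,1)→(1,2)→(2,2) for a total of 8 + 1 + 5 + 9 + 9 = 32.
(Top row then right column would cost 33.)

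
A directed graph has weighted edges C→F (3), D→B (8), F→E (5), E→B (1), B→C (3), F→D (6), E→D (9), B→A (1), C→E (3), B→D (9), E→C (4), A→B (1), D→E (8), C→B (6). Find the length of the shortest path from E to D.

9

Checking several routes:
E → D: 9
E → B → C → F → D: 1 + 3 + 3 + 6 = 13
E → B → D: 1 + 9 = 10
Best route has total 9.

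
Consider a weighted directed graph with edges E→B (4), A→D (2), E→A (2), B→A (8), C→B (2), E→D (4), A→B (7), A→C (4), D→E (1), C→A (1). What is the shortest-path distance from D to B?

Paths from D to B:
D -> E -> B: 1 + 4 = 5
D -> E -> A -> B: 1 + 2 + 7 = 10
D -> E -> A -> C -> B: 1 + 2 + 4 + 2 = 9
The minimum is 5.

5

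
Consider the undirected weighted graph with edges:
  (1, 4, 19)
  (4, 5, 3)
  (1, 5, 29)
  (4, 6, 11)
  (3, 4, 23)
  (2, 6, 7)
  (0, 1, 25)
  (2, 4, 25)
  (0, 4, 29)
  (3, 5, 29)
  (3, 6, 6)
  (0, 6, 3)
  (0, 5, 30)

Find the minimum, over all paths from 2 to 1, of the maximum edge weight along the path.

Checking several routes:
2 -> 4 -> 3 -> 6 -> 0 -> 1: max(25, 23, 6, 3, 25) = 25
2 -> 4 -> 6 -> 0 -> 1: max(25, 11, 3, 25) = 25
2 -> 6 -> 3 -> 4 -> 1: max(7, 6, 23, 19) = 23
2 -> 4 -> 1: max(25, 19) = 25
2 -> 6 -> 0 -> 1: max(7, 3, 25) = 25
2 -> 6 -> 4 -> 1: max(7, 11, 19) = 19
Smallest bottleneck: 19.

19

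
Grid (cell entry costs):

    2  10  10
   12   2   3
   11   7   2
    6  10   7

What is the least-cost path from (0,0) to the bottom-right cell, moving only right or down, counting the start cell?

26

Best path: r0c0 -> r0c1 -> r1c1 -> r1c2 -> r2c2 -> r3c2
Cost: 2 + 10 + 2 + 3 + 2 + 7 = 26
(Top row then right column would cost 34.)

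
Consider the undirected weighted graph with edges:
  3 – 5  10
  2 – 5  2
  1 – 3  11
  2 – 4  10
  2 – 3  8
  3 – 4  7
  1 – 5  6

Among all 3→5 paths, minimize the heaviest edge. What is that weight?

Candidate routes:
3 -> 2 -> 5: max(8, 2) = 8
3 -> 4 -> 2 -> 5: max(7, 10, 2) = 10
3 -> 5: max(10) = 10
3 -> 1 -> 5: max(11, 6) = 11
The minimum achievable maximum is 8.

8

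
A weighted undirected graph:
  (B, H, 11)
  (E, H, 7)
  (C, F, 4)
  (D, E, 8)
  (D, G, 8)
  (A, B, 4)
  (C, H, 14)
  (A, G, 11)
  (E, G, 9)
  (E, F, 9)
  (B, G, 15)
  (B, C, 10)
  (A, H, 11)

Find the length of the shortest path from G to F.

A few of the G→F routes:
G → A → H → E → F: 11 + 11 + 7 + 9 = 38
G → B → C → F: 15 + 10 + 4 = 29
G → E → F: 9 + 9 = 18
G → D → E → F: 8 + 8 + 9 = 25
G → A → B → C → F: 11 + 4 + 10 + 4 = 29
G → E → H → C → F: 9 + 7 + 14 + 4 = 34
Shortest: 18.

18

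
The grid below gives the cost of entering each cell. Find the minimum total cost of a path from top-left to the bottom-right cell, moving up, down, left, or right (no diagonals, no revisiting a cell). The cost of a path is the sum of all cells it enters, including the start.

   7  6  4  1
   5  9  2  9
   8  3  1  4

Path (0,0) (0,1) (0,2) (1,2) (2,2) (2,3): 7 + 6 + 4 + 2 + 1 + 4 = 24.

24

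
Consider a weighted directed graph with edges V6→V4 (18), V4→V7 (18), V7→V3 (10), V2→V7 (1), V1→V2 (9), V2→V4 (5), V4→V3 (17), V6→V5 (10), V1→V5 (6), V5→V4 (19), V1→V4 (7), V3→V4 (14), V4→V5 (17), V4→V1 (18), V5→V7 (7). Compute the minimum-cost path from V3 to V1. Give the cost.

Candidate routes:
V3 - V4 - V1: 14 + 18 = 32
Best route has total 32.

32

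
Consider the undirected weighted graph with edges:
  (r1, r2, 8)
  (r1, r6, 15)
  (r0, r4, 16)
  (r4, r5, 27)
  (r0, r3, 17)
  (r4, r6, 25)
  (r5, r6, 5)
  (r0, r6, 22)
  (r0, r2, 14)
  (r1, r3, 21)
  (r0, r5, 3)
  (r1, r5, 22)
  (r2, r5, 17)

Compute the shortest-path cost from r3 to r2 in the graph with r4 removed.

Comparing a few candidate routes:
r3-r1-r2: 21 + 8 = 29
r3-r0-r5-r2: 17 + 3 + 17 = 37
r3-r0-r2: 17 + 14 = 31
r3-r0-r5-r6-r1-r2: 17 + 3 + 5 + 15 + 8 = 48
Shortest: 29.

29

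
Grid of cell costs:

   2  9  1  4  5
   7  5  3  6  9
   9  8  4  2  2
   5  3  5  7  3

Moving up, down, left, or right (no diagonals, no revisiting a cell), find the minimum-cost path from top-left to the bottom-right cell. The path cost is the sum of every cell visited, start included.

One optimal route is (0,0)→(0,1)→(0,2)→(1,2)→(2,2)→(2,3)→(2,4)→(3,4).
Its cost is 2 + 9 + 1 + 3 + 4 + 2 + 2 + 3 = 26.

26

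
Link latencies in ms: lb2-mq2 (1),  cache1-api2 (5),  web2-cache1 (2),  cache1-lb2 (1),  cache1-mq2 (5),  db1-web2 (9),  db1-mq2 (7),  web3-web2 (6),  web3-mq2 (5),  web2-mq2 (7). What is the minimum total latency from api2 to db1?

A few of the api2→db1 routes:
api2 -> cache1 -> lb2 -> mq2 -> db1: 5 + 1 + 1 + 7 = 14
api2 -> cache1 -> mq2 -> db1: 5 + 5 + 7 = 17
api2 -> cache1 -> lb2 -> mq2 -> web2 -> db1: 5 + 1 + 1 + 7 + 9 = 23
api2 -> cache1 -> web2 -> mq2 -> db1: 5 + 2 + 7 + 7 = 21
api2 -> cache1 -> web2 -> db1: 5 + 2 + 9 = 16
api2 -> cache1 -> web2 -> web3 -> mq2 -> db1: 5 + 2 + 6 + 5 + 7 = 25
Best route has total 14 ms.

14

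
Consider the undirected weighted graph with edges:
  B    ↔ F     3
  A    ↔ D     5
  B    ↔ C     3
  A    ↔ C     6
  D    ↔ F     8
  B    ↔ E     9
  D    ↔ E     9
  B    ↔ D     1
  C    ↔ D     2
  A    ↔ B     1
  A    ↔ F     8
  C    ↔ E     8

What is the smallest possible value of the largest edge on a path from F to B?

3

Checking several routes:
F-D-B: max(8, 1) = 8
F-D-C-A-B: max(8, 2, 6, 1) = 8
F-B: max(3) = 3
The minimum achievable maximum is 3.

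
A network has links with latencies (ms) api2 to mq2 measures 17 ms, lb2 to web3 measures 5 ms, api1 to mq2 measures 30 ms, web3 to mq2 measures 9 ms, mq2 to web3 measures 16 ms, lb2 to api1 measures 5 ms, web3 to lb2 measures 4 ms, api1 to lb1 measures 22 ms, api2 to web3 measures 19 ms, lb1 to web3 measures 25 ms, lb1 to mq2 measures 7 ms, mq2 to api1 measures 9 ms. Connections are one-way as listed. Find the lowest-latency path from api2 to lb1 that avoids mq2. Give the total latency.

Candidate routes:
api2-web3-lb2-api1-lb1: 19 + 4 + 5 + 22 = 50
The minimum is 50 ms.

50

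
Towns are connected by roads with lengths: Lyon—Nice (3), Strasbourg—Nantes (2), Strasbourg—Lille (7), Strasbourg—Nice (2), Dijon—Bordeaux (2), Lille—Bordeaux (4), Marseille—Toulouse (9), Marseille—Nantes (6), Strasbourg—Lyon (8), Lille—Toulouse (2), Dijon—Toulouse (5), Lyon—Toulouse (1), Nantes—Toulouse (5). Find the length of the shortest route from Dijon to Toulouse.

5

Checking several routes:
Dijon → Toulouse: 5
Dijon → Bordeaux → Lille → Toulouse: 2 + 4 + 2 = 8
Dijon → Bordeaux → Lille → Strasbourg → Nice → Lyon → Toulouse: 2 + 4 + 7 + 2 + 3 + 1 = 19
Dijon → Bordeaux → Lille → Strasbourg → Nantes → Toulouse: 2 + 4 + 7 + 2 + 5 = 20
Shortest: 5.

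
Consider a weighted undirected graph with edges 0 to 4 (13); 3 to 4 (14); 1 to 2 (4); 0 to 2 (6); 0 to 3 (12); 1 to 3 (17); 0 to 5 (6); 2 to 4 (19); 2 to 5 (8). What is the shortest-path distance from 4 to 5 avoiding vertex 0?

27

Candidate routes:
4 → 2 → 5: 19 + 8 = 27
4 → 3 → 1 → 2 → 5: 14 + 17 + 4 + 8 = 43
The minimum is 27.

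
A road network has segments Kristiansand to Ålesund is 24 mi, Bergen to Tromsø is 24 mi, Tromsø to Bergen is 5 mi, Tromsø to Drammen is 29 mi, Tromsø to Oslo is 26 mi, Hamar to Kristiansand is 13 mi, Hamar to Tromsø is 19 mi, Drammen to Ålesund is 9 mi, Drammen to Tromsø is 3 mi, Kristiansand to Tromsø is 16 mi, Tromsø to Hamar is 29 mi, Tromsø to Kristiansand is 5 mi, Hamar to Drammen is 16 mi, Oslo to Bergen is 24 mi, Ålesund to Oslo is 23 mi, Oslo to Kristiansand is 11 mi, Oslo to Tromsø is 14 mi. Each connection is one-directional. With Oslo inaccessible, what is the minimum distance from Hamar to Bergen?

Candidate routes:
Hamar→Tromsø→Bergen: 19 + 5 = 24
Hamar→Kristiansand→Tromsø→Bergen: 13 + 16 + 5 = 34
Hamar→Drammen→Tromsø→Bergen: 16 + 3 + 5 = 24
Shortest: 24 mi.

24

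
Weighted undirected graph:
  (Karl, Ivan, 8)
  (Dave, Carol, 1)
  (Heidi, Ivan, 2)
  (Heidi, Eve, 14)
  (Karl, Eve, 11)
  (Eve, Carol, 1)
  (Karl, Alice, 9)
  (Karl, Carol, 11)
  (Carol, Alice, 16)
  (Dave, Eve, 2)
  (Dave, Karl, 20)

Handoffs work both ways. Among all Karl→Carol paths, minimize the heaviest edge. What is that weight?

11

Checking several routes:
Karl→Carol: max(11) = 11
Karl→Eve→Dave→Carol: max(11, 2, 1) = 11
Karl→Ivan→Heidi→Eve→Dave→Carol: max(8, 2, 14, 2, 1) = 14
Karl→Eve→Carol: max(11, 1) = 11
Karl→Ivan→Heidi→Eve→Carol: max(8, 2, 14, 1) = 14
Smallest bottleneck: 11.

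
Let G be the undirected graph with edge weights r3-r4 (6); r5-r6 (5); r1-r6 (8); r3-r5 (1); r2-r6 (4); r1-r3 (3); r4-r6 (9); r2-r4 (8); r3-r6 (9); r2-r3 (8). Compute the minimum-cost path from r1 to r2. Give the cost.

11

Checking several routes:
r1 -> r3 -> r5 -> r6 -> r2: 3 + 1 + 5 + 4 = 13
r1 -> r6 -> r2: 8 + 4 = 12
r1 -> r3 -> r6 -> r2: 3 + 9 + 4 = 16
r1 -> r3 -> r2: 3 + 8 = 11
The minimum is 11.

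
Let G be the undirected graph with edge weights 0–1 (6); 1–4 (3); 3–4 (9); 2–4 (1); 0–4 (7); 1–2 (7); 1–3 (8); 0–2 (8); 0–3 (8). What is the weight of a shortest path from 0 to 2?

Some routes from 0 to 2:
0 - 4 - 2: 7 + 1 = 8
0 - 2: 8
0 - 1 - 4 - 2: 6 + 3 + 1 = 10
Best route has total 8.

8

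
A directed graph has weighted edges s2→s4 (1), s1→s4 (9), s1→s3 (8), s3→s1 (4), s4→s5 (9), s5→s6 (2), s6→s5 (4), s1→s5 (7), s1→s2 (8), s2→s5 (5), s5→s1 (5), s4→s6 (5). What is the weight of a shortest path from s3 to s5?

Comparing a few candidate routes:
s3 → s1 → s2 → s5: 4 + 8 + 5 = 17
s3 → s1 → s5: 4 + 7 = 11
s3 → s1 → s4 → s6 → s5: 4 + 9 + 5 + 4 = 22
Shortest: 11.

11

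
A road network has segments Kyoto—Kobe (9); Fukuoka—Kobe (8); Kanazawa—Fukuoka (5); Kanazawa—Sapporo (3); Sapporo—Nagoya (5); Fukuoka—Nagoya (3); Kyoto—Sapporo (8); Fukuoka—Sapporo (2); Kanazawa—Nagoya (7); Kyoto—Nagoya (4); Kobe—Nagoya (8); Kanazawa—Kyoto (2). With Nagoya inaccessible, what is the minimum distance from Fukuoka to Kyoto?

7

Comparing a few candidate routes:
Fukuoka-Kanazawa-Kyoto: 5 + 2 = 7
Fukuoka-Sapporo-Kyoto: 2 + 8 = 10
Fukuoka-Sapporo-Kanazawa-Kyoto: 2 + 3 + 2 = 7
The minimum is 7 mi.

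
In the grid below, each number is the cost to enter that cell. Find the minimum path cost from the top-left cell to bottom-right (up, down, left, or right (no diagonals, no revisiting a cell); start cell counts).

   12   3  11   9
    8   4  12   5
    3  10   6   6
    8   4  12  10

Best path: (0,0)→(0,1)→(1,1)→(2,1)→(2,2)→(2,3)→(3,3)
Cost: 12 + 3 + 4 + 10 + 6 + 6 + 10 = 51

51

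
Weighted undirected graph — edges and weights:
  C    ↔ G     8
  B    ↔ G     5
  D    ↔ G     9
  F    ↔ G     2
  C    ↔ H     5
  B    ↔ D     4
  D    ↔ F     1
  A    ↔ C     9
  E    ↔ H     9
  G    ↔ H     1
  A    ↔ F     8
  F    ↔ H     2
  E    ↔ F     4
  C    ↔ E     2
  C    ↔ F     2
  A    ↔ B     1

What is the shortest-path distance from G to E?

6

Comparing a few candidate routes:
G -> C -> E: 8 + 2 = 10
G -> H -> C -> E: 1 + 5 + 2 = 8
G -> H -> F -> C -> E: 1 + 2 + 2 + 2 = 7
G -> F -> E: 2 + 4 = 6
G -> F -> C -> E: 2 + 2 + 2 = 6
G -> H -> F -> E: 1 + 2 + 4 = 7
Best route has total 6.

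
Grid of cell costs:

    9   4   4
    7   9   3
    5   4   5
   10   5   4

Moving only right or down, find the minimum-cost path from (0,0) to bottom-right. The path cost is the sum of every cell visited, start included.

Best path: (0,0) → (0,1) → (0,2) → (1,2) → (2,2) → (3,2)
Cost: 9 + 4 + 4 + 3 + 5 + 4 = 29

29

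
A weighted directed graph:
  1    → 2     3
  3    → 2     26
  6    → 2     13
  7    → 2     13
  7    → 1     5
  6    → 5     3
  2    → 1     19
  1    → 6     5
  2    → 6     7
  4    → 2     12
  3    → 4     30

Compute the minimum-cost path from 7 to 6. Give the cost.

10

Routes from 7 to 6:
7 -> 1 -> 6: 5 + 5 = 10
7 -> 2 -> 6: 13 + 7 = 20
7 -> 1 -> 2 -> 6: 5 + 3 + 7 = 15
7 -> 2 -> 1 -> 6: 13 + 19 + 5 = 37
The minimum is 10.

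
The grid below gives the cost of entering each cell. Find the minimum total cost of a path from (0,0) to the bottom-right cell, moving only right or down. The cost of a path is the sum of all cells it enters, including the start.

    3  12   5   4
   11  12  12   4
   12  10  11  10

38

Cheapest: r0c0 -> r0c1 -> r0c2 -> r0c3 -> r1c3 -> r2c3
  3 + 12 + 5 + 4 + 4 + 10 = 38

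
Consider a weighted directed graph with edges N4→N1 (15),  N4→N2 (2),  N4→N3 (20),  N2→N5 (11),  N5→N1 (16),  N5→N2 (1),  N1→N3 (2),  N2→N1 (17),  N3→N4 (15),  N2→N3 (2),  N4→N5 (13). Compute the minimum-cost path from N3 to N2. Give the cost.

17

Candidate routes:
N3-N4-N2: 15 + 2 = 17
N3-N4-N5-N2: 15 + 13 + 1 = 29
Best route has total 17.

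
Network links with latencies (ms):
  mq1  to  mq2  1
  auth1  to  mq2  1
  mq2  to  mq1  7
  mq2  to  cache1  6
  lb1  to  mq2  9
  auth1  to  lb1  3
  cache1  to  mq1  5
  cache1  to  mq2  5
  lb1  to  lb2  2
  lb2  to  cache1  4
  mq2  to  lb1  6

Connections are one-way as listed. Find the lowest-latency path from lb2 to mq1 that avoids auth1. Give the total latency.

9

Candidate routes:
lb2 - cache1 - mq1: 4 + 5 = 9
lb2 - cache1 - mq2 - mq1: 4 + 5 + 7 = 16
Best route has total 9 ms.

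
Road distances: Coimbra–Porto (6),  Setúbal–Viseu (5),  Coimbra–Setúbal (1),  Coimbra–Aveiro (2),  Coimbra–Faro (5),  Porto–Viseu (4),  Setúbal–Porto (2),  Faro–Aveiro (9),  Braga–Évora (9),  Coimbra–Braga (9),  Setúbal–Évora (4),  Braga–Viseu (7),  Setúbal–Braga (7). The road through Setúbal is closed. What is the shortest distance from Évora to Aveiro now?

20

Paths from Évora to Aveiro avoiding Setúbal:
Évora→Braga→Coimbra→Aveiro: 9 + 9 + 2 = 20
Évora→Braga→Viseu→Porto→Coimbra→Faro→Aveiro: 9 + 7 + 4 + 6 + 5 + 9 = 40
Évora→Braga→Coimbra→Faro→Aveiro: 9 + 9 + 5 + 9 = 32
Évora→Braga→Viseu→Porto→Coimbra→Aveiro: 9 + 7 + 4 + 6 + 2 = 28
The minimum is 20.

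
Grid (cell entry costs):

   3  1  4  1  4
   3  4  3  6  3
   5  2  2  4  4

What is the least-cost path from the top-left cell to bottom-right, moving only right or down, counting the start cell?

Cheapest: r0c0 r0c1 r0c2 r0c3 r0c4 r1c4 r2c4
  3 + 1 + 4 + 1 + 4 + 3 + 4 = 20

20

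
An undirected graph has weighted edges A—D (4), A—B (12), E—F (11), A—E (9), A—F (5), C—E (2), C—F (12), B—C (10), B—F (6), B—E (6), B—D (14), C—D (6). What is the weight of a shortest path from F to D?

9

Checking several routes:
F→C→D: 12 + 6 = 18
F→A→D: 5 + 4 = 9
F→E→C→D: 11 + 2 + 6 = 19
F→B→D: 6 + 14 = 20
F→B→E→C→D: 6 + 6 + 2 + 6 = 20
Best route has total 9.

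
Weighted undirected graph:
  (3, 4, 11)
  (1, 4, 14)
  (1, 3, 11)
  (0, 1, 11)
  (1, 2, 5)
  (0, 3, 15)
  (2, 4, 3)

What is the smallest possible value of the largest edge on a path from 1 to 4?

Some routes from 1 to 4:
1→4: max(14) = 14
1→3→4: max(11, 11) = 11
1→2→4: max(5, 3) = 5
The minimum achievable maximum is 5.

5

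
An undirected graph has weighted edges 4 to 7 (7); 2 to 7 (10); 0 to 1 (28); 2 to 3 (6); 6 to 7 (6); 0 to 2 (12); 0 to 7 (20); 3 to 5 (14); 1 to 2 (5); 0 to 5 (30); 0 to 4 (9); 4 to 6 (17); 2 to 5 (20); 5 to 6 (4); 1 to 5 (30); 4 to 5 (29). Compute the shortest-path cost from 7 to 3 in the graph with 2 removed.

Checking several routes:
7 → 4 → 5 → 3: 7 + 29 + 14 = 50
7 → 6 → 5 → 3: 6 + 4 + 14 = 24
7 → 4 → 6 → 5 → 3: 7 + 17 + 4 + 14 = 42
The minimum is 24.

24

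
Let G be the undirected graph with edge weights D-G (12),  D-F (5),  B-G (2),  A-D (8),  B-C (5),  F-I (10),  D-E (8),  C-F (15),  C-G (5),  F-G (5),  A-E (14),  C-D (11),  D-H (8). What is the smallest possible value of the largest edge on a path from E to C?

A few of the E→C routes:
E -> D -> C: max(8, 11) = 11
E -> D -> F -> G -> C: max(8, 5, 5, 5) = 8
E -> D -> F -> G -> B -> C: max(8, 5, 5, 2, 5) = 8
The minimum achievable maximum is 8.

8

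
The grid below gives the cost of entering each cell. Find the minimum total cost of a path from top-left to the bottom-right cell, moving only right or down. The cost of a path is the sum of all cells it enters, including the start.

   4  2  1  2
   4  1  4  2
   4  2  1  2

Cheapest: (0,0)→(0,1)→(1,1)→(2,1)→(2,2)→(2,3)
  4 + 2 + 1 + 2 + 1 + 2 = 12
For comparison, the top-then-right route costs 13.

12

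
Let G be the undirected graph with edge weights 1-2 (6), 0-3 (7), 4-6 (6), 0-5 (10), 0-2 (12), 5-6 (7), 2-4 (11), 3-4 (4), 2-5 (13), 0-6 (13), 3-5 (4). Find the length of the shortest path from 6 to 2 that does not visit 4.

A few of the 6→2 routes:
6 -> 5 -> 2: 7 + 13 = 20
6 -> 0 -> 2: 13 + 12 = 25
6 -> 5 -> 0 -> 2: 7 + 10 + 12 = 29
The minimum is 20.

20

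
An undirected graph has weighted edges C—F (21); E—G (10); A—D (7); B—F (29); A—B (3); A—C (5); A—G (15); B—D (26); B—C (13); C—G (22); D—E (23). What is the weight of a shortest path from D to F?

33

Some routes from D to F:
D -> A -> B -> F: 7 + 3 + 29 = 39
D -> A -> C -> F: 7 + 5 + 21 = 33
D -> A -> C -> B -> F: 7 + 5 + 13 + 29 = 54
D -> A -> B -> C -> F: 7 + 3 + 13 + 21 = 44
Shortest: 33.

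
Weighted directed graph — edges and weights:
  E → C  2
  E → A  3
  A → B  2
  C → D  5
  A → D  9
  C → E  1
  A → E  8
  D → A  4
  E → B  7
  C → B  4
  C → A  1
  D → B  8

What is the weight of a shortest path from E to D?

7

Routes from E to D:
E -> A -> D: 3 + 9 = 12
E -> C -> A -> D: 2 + 1 + 9 = 12
E -> C -> D: 2 + 5 = 7
Best route has total 7.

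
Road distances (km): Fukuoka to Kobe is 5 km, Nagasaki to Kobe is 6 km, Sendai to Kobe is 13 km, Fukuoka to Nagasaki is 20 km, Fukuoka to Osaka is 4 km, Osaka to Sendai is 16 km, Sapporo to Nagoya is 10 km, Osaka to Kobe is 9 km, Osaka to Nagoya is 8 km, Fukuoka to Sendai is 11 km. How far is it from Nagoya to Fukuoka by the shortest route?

12

A few of the Nagoya→Fukuoka routes:
Nagoya → Osaka → Kobe → Sendai → Fukuoka: 8 + 9 + 13 + 11 = 41
Nagoya → Osaka → Sendai → Kobe → Fukuoka: 8 + 16 + 13 + 5 = 42
Nagoya → Osaka → Kobe → Fukuoka: 8 + 9 + 5 = 22
Nagoya → Osaka → Fukuoka: 8 + 4 = 12
Nagoya → Osaka → Sendai → Fukuoka: 8 + 16 + 11 = 35
Shortest: 12 km.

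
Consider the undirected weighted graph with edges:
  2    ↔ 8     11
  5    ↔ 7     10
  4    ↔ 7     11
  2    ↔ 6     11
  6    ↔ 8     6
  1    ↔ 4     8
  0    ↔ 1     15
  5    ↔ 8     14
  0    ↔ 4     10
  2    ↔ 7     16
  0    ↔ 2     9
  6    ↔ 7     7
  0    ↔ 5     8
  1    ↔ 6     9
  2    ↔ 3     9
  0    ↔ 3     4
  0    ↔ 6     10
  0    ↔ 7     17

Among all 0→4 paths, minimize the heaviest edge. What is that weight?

Checking several routes:
0 - 5 - 7 - 6 - 1 - 4: max(8, 10, 7, 9, 8) = 10
0 - 6 - 1 - 4: max(10, 9, 8) = 10
0 - 4: max(10) = 10
The minimum achievable maximum is 10.

10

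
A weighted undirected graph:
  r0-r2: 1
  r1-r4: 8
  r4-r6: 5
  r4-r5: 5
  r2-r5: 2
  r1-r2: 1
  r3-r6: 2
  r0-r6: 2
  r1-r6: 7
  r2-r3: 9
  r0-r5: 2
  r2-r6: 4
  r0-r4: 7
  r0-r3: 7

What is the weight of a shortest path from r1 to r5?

A few of the r1→r5 routes:
r1 - r6 - r0 - r5: 7 + 2 + 2 = 11
r1 - r2 - r0 - r5: 1 + 1 + 2 = 4
r1 - r2 - r5: 1 + 2 = 3
r1 - r2 - r6 - r0 - r5: 1 + 4 + 2 + 2 = 9
The minimum is 3.

3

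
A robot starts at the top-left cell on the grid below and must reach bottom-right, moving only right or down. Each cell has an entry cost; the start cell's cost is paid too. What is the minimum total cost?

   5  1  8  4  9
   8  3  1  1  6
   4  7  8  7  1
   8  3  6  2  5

Path (0,0) -> (0,1) -> (1,1) -> (1,2) -> (1,3) -> (1,4) -> (2,4) -> (3,4): 5 + 1 + 3 + 1 + 1 + 6 + 1 + 5 = 23.
For comparison, the top-then-right route costs 39.

23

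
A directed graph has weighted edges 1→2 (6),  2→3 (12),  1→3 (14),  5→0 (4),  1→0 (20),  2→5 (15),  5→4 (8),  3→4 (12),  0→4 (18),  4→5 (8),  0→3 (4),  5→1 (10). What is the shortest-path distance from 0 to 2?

Routes from 0 to 2:
0→3→4→5→1→2: 4 + 12 + 8 + 10 + 6 = 40
0→4→5→1→2: 18 + 8 + 10 + 6 = 42
Best route has total 40.

40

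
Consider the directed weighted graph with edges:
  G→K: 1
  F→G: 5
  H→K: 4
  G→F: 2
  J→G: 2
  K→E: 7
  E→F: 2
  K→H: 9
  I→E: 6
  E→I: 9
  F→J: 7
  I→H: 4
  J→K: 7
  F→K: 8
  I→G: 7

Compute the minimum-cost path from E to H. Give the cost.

Some routes from E to H:
E - I - H: 9 + 4 = 13
E - F - G - K - H: 2 + 5 + 1 + 9 = 17
E - F - K - H: 2 + 8 + 9 = 19
The minimum is 13.

13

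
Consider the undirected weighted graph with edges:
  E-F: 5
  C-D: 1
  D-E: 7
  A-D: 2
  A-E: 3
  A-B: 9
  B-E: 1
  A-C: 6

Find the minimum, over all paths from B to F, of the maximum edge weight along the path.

5

Candidate routes:
B -> A -> C -> D -> E -> F: max(9, 6, 1, 7, 5) = 9
B -> A -> D -> E -> F: max(9, 2, 7, 5) = 9
B -> E -> F: max(1, 5) = 5
B -> A -> E -> F: max(9, 3, 5) = 9
Smallest bottleneck: 5.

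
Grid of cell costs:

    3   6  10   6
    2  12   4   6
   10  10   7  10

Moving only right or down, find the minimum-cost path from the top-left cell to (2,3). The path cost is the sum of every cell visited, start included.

One optimal route is [0,0]→[1,0]→[1,1]→[1,2]→[1,3]→[2,3].
Its cost is 3 + 2 + 12 + 4 + 6 + 10 = 37.
(Top row then right column would cost 41.)

37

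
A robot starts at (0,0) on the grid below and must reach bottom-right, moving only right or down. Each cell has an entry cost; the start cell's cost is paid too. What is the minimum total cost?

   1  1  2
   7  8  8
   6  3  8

20

Take r0c0→r0c1→r0c2→r1c2→r2c2 for a total of 1 + 1 + 2 + 8 + 8 = 20.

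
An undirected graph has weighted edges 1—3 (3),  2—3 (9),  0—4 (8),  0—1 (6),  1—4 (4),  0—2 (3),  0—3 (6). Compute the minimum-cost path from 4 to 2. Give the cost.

Some routes from 4 to 2:
4-0-2: 8 + 3 = 11
4-1-3-0-2: 4 + 3 + 6 + 3 = 16
4-1-3-2: 4 + 3 + 9 = 16
4-1-0-2: 4 + 6 + 3 = 13
4-0-3-2: 8 + 6 + 9 = 23
The minimum is 11.

11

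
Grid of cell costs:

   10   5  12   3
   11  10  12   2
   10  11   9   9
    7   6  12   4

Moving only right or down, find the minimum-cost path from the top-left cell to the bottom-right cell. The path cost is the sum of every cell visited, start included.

Cheapest: r0c0 → r0c1 → r0c2 → r0c3 → r1c3 → r2c3 → r3c3
  10 + 5 + 12 + 3 + 2 + 9 + 4 = 45

45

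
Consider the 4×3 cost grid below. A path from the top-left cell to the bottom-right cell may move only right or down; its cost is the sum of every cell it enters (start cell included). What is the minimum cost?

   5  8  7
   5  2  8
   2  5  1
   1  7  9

One optimal route is [0,0] [1,0] [1,1] [2,1] [2,2] [3,2].
Its cost is 5 + 5 + 2 + 5 + 1 + 9 = 27.
For comparison, the top-then-right route costs 38.

27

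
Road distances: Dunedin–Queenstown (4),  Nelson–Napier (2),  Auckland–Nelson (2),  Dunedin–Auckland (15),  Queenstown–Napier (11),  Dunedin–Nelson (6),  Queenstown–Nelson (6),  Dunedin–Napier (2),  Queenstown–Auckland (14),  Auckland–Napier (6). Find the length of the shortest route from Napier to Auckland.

Comparing a few candidate routes:
Napier → Auckland: 6
Napier → Dunedin → Queenstown → Nelson → Auckland: 2 + 4 + 6 + 2 = 14
Napier → Queenstown → Nelson → Auckland: 11 + 6 + 2 = 19
Napier → Nelson → Auckland: 2 + 2 = 4
Napier → Dunedin → Nelson → Auckland: 2 + 6 + 2 = 10
Napier → Dunedin → Auckland: 2 + 15 = 17
Best route has total 4.

4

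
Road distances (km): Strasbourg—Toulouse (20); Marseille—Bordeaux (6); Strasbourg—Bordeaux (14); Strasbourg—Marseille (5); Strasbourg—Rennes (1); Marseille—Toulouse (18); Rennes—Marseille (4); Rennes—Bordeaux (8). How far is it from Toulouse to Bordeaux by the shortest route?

24

Some routes from Toulouse to Bordeaux:
Toulouse -> Marseille -> Strasbourg -> Rennes -> Bordeaux: 18 + 5 + 1 + 8 = 32
Toulouse -> Strasbourg -> Marseille -> Bordeaux: 20 + 5 + 6 = 31
Toulouse -> Marseille -> Bordeaux: 18 + 6 = 24
Toulouse -> Strasbourg -> Rennes -> Bordeaux: 20 + 1 + 8 = 29
Toulouse -> Strasbourg -> Rennes -> Marseille -> Bordeaux: 20 + 1 + 4 + 6 = 31
Toulouse -> Marseille -> Rennes -> Bordeaux: 18 + 4 + 8 = 30
The minimum is 24 km.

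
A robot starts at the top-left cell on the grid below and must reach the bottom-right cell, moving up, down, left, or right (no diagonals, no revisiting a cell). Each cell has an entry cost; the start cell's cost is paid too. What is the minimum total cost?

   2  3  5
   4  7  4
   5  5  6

20

Best path: (0,0) (0,1) (0,2) (1,2) (2,2)
Cost: 2 + 3 + 5 + 4 + 6 = 20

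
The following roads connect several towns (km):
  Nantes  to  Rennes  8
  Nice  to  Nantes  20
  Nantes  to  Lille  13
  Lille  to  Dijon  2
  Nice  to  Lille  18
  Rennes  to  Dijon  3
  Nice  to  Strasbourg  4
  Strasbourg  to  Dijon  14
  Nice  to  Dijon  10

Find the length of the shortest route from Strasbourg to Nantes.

24

Checking several routes:
Strasbourg -> Nice -> Nantes: 4 + 20 = 24
Strasbourg -> Dijon -> Lille -> Nantes: 14 + 2 + 13 = 29
Strasbourg -> Dijon -> Rennes -> Nantes: 14 + 3 + 8 = 25
Strasbourg -> Nice -> Lille -> Dijon -> Rennes -> Nantes: 4 + 18 + 2 + 3 + 8 = 35
Strasbourg -> Nice -> Dijon -> Rennes -> Nantes: 4 + 10 + 3 + 8 = 25
Strasbourg -> Nice -> Dijon -> Lille -> Nantes: 4 + 10 + 2 + 13 = 29
The minimum is 24 km.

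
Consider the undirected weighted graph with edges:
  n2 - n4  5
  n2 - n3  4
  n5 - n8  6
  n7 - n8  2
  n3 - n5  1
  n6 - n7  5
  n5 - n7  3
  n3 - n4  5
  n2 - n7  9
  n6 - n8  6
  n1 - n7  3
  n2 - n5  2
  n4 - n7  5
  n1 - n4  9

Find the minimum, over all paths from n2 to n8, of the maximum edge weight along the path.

Comparing a few candidate routes:
n2→n3→n5→n7→n8: max(4, 1, 3, 2) = 4
n2→n5→n7→n8: max(2, 3, 2) = 3
n2→n3→n4→n7→n8: max(4, 5, 5, 2) = 5
Best route has worst link 3.

3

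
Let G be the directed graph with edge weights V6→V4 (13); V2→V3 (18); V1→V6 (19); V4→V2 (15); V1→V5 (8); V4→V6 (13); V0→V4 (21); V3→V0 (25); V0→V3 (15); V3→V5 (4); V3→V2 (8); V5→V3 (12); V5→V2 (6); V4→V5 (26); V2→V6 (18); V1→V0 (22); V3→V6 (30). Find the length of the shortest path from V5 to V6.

A few of the V5→V6 routes:
V5 → V3 → V6: 12 + 30 = 42
V5 → V2 → V6: 6 + 18 = 24
V5 → V3 → V2 → V6: 12 + 8 + 18 = 38
Shortest: 24.

24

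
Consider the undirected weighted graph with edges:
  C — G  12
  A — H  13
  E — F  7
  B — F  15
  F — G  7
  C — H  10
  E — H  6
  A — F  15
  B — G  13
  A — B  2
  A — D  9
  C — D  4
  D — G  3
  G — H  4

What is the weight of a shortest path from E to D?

Comparing a few candidate routes:
E - H - G - D: 6 + 4 + 3 = 13
E - F - G - D: 7 + 7 + 3 = 17
E - H - C - D: 6 + 10 + 4 = 20
E - H - G - C - D: 6 + 4 + 12 + 4 = 26
E - H - A - D: 6 + 13 + 9 = 28
Shortest: 13.

13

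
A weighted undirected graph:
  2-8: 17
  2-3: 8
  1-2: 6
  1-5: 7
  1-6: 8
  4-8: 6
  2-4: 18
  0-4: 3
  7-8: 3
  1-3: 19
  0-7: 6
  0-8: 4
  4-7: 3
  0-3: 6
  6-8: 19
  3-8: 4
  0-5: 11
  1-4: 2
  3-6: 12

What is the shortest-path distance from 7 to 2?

Comparing a few candidate routes:
7 -> 8 -> 4 -> 1 -> 2: 3 + 6 + 2 + 6 = 17
7 -> 0 -> 4 -> 1 -> 2: 6 + 3 + 2 + 6 = 17
7 -> 8 -> 3 -> 2: 3 + 4 + 8 = 15
7 -> 4 -> 1 -> 2: 3 + 2 + 6 = 11
Best route has total 11.

11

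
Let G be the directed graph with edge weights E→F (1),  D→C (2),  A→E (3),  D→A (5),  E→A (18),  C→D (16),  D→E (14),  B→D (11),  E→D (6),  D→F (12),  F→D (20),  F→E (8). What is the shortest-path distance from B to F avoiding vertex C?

Candidate routes:
B-D-E-F: 11 + 14 + 1 = 26
B-D-A-E-F: 11 + 5 + 3 + 1 = 20
B-D-F: 11 + 12 = 23
Best route has total 20.

20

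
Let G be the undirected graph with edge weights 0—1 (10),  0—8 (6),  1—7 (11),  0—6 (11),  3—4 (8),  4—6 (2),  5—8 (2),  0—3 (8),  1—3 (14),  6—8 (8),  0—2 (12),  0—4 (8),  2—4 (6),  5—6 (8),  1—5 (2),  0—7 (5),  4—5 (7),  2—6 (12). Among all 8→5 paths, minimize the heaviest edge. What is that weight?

2

Some routes from 8 to 5:
8 - 5: max(2) = 2
8 - 0 - 4 - 6 - 5: max(6, 8, 2, 8) = 8
8 - 0 - 4 - 5: max(6, 8, 7) = 8
Best route has worst link 2.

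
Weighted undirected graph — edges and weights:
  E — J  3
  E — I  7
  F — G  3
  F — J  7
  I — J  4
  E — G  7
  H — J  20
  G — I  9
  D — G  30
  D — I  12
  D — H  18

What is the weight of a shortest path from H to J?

20

Some routes from H to J:
H -> D -> I -> J: 18 + 12 + 4 = 34
H -> J: 20
H -> D -> I -> G -> F -> J: 18 + 12 + 9 + 3 + 7 = 49
H -> D -> I -> E -> J: 18 + 12 + 7 + 3 = 40
H -> D -> I -> G -> E -> J: 18 + 12 + 9 + 7 + 3 = 49
Shortest: 20.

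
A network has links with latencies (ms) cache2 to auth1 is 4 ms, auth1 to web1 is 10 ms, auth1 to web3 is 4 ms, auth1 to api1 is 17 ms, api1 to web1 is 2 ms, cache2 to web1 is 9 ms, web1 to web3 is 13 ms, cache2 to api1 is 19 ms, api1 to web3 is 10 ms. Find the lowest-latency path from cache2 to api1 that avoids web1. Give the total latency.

Candidate routes:
cache2-auth1-web3-api1: 4 + 4 + 10 = 18
cache2-api1: 19
cache2-auth1-api1: 4 + 17 = 21
Shortest: 18 ms.

18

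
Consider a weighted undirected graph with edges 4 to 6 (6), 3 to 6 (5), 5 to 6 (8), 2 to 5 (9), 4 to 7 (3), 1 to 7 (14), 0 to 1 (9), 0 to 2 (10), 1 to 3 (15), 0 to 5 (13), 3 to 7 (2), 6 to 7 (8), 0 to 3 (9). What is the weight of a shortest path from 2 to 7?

Some routes from 2 to 7:
2-0-1-7: 10 + 9 + 14 = 33
2-5-6-4-7: 9 + 8 + 6 + 3 = 26
2-0-3-6-7: 10 + 9 + 5 + 8 = 32
2-5-6-3-7: 9 + 8 + 5 + 2 = 24
2-5-6-7: 9 + 8 + 8 = 25
2-0-3-7: 10 + 9 + 2 = 21
Shortest: 21.

21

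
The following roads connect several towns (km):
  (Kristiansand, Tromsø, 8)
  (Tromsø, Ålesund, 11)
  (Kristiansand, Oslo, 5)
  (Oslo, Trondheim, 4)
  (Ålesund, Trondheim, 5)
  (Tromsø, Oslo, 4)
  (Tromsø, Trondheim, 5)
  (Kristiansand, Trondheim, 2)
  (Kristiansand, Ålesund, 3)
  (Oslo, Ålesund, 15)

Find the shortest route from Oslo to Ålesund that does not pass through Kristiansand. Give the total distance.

9

Comparing a few candidate routes:
Oslo -> Trondheim -> Ålesund: 4 + 5 = 9
Oslo -> Ålesund: 15
Oslo -> Tromsø -> Trondheim -> Ålesund: 4 + 5 + 5 = 14
Shortest: 9 km.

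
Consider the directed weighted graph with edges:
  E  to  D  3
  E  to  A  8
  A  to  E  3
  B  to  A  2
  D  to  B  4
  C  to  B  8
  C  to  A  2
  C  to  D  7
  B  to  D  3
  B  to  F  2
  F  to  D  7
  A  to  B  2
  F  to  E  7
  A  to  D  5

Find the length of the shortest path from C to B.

Comparing a few candidate routes:
C -> A -> B: 2 + 2 = 4
C -> B: 8
C -> D -> B: 7 + 4 = 11
C -> A -> D -> B: 2 + 5 + 4 = 11
Best route has total 4.

4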